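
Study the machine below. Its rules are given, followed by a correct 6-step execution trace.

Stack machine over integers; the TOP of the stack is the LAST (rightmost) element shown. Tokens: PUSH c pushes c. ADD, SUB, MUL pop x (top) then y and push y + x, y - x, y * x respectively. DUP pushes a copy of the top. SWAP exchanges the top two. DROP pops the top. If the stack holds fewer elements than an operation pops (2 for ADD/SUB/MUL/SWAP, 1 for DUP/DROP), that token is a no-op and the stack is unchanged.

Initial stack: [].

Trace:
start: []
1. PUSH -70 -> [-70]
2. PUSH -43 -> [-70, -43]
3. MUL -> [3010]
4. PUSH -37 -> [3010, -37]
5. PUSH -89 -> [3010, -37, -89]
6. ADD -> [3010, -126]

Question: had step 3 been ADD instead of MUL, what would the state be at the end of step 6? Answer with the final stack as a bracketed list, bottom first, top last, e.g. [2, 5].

(re-executing from step 3 with the substitution; state before step 3: [-70, -43])
3. ADD -> [-113]
4. PUSH -37 -> [-113, -37]
5. PUSH -89 -> [-113, -37, -89]
6. ADD -> [-113, -126]

[-113, -126]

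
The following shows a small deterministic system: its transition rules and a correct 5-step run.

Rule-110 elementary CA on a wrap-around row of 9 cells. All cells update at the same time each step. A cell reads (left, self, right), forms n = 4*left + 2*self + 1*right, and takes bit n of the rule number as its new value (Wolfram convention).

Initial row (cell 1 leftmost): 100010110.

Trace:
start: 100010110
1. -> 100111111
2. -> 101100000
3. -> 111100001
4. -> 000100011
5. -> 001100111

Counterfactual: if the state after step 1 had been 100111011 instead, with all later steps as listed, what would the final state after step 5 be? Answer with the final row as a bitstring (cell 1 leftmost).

000011010

state after step 1 := 100111011
2. -> 101101110
3. -> 111111011
4. -> 000001110
5. -> 000011010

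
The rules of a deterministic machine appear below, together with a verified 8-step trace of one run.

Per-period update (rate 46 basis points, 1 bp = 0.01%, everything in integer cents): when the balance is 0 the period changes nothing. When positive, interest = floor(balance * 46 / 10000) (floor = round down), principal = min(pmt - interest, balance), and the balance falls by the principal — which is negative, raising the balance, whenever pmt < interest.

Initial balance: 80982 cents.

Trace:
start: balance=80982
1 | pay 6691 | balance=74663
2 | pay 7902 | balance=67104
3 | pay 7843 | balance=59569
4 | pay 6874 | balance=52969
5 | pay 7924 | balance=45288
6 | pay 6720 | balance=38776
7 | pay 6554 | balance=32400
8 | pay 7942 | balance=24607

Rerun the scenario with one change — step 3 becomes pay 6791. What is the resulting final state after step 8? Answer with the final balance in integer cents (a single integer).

25682

(re-executing from step 3 with the substitution; state before step 3: balance=67104)
3 | pay 6791 | balance=60621
4 | pay 6874 | balance=54025
5 | pay 7924 | balance=46349
6 | pay 6720 | balance=39842
7 | pay 6554 | balance=33471
8 | pay 7942 | balance=25682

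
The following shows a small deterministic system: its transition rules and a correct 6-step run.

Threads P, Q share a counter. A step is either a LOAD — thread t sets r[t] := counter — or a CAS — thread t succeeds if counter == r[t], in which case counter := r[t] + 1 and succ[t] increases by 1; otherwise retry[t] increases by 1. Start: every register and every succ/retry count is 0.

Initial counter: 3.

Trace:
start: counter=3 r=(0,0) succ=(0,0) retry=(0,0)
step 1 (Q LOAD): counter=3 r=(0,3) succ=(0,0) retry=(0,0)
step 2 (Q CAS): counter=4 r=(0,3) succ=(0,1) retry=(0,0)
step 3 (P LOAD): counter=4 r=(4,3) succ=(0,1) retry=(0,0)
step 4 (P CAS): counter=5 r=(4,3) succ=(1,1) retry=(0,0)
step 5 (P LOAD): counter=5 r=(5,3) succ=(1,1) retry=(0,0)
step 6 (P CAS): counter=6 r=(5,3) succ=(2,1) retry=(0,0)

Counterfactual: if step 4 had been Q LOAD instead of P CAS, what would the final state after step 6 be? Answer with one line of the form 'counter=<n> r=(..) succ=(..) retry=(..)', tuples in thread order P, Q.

(re-executing from step 4 with the substitution; state before step 4: counter=4 r=(4,3) succ=(0,1) retry=(0,0))
step 4 (Q LOAD): counter=4 r=(4,4) succ=(0,1) retry=(0,0)
step 5 (P LOAD): counter=4 r=(4,4) succ=(0,1) retry=(0,0)
step 6 (P CAS): counter=5 r=(4,4) succ=(1,1) retry=(0,0)

counter=5 r=(4,4) succ=(1,1) retry=(0,0)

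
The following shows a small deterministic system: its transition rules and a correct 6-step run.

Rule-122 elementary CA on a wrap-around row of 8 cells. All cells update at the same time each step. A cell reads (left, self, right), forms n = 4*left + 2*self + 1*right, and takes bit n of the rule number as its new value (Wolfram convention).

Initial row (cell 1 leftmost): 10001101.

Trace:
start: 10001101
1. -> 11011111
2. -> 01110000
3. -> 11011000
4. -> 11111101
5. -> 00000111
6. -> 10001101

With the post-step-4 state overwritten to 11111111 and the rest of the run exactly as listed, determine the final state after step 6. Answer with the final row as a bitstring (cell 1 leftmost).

state after step 4 := 11111111
5. -> 00000000
6. -> 00000000

00000000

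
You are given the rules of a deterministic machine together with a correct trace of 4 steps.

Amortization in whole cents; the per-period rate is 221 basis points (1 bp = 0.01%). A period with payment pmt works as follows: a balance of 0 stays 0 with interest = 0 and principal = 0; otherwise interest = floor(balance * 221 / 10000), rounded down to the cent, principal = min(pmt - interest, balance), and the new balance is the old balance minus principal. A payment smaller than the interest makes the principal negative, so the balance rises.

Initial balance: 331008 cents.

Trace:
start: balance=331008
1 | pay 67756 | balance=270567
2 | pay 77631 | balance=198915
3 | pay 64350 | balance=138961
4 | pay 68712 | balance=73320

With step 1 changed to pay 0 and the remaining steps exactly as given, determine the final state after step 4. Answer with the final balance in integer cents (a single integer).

(re-executing from step 1 with the substitution; state before step 1: balance=331008)
1 | pay 0 | balance=338323
2 | pay 77631 | balance=268168
3 | pay 64350 | balance=209744
4 | pay 68712 | balance=145667

145667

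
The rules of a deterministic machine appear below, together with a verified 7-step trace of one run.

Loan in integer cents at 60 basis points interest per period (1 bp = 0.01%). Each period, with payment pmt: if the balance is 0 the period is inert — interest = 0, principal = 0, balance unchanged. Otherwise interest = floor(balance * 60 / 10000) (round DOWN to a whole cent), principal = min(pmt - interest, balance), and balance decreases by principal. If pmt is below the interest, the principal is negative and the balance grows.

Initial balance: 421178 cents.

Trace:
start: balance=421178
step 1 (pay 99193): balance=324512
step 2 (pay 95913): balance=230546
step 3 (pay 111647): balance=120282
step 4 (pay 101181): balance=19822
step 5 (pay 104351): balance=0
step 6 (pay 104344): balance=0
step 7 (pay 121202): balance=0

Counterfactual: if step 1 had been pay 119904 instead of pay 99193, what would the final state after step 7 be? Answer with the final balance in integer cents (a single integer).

(re-executing from step 1 with the substitution; state before step 1: balance=421178)
step 1 (pay 119904): balance=303801
step 2 (pay 95913): balance=209710
step 3 (pay 111647): balance=99321
step 4 (pay 101181): balance=0
step 5 (pay 104351): balance=0
step 6 (pay 104344): balance=0
step 7 (pay 121202): balance=0

0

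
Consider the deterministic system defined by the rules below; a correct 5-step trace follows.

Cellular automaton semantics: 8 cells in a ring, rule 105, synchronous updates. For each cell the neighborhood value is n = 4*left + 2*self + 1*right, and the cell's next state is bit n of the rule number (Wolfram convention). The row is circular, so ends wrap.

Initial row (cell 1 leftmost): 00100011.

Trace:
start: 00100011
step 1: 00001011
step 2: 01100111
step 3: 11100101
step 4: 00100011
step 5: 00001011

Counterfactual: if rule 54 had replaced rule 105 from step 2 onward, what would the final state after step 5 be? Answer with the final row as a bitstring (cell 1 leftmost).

00111110

(re-executing steps 2..5 under rule 54; state before step 2: 00001011)
step 2: 10011100
step 3: 11100011
step 4: 00010100
step 5: 00111110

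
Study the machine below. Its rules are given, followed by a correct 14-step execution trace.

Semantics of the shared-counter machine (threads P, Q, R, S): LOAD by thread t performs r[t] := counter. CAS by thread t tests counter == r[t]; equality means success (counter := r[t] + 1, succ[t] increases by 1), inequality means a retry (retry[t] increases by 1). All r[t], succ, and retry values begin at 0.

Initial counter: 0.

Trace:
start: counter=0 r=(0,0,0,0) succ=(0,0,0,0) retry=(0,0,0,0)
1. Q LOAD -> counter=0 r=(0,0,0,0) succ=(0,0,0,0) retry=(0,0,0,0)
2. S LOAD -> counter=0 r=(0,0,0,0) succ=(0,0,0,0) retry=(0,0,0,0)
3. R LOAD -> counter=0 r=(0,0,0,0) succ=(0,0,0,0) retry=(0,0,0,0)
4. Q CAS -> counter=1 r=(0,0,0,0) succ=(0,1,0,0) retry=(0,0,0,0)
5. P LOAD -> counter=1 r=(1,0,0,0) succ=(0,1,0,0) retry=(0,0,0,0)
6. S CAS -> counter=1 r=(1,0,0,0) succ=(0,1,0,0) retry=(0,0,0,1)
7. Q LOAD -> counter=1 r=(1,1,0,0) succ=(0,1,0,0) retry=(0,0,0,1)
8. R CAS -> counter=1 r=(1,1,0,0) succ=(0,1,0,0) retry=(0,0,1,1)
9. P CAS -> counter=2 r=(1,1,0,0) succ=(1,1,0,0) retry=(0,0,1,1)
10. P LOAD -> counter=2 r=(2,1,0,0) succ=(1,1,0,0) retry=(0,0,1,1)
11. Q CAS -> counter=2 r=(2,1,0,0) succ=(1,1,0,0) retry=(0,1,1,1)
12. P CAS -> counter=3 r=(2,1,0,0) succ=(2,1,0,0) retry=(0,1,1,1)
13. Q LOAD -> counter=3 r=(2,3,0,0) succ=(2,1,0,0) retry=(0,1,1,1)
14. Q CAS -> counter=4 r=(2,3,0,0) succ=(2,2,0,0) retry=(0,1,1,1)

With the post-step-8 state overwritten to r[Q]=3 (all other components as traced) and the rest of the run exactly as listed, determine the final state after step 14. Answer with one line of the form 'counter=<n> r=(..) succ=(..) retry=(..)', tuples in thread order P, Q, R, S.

counter=4 r=(2,3,0,0) succ=(2,2,0,0) retry=(0,1,1,1)

state after step 8 := counter=1 r=(1,3,0,0) succ=(0,1,0,0) retry=(0,0,1,1)
9. P CAS -> counter=2 r=(1,3,0,0) succ=(1,1,0,0) retry=(0,0,1,1)
10. P LOAD -> counter=2 r=(2,3,0,0) succ=(1,1,0,0) retry=(0,0,1,1)
11. Q CAS -> counter=2 r=(2,3,0,0) succ=(1,1,0,0) retry=(0,1,1,1)
12. P CAS -> counter=3 r=(2,3,0,0) succ=(2,1,0,0) retry=(0,1,1,1)
13. Q LOAD -> counter=3 r=(2,3,0,0) succ=(2,1,0,0) retry=(0,1,1,1)
14. Q CAS -> counter=4 r=(2,3,0,0) succ=(2,2,0,0) retry=(0,1,1,1)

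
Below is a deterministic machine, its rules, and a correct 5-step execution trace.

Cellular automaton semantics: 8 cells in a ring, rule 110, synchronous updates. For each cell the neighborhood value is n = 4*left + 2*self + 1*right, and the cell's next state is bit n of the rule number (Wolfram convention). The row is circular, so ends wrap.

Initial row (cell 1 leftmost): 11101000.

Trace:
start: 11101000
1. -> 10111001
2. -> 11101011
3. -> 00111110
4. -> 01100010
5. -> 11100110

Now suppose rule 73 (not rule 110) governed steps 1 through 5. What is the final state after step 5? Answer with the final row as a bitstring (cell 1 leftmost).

(re-executing steps 1..5 under rule 73; state before step 1: 11101000)
1. -> 10100010
2. -> 00001000
3. -> 11100011
4. -> 00101010
5. -> 10000000

10000000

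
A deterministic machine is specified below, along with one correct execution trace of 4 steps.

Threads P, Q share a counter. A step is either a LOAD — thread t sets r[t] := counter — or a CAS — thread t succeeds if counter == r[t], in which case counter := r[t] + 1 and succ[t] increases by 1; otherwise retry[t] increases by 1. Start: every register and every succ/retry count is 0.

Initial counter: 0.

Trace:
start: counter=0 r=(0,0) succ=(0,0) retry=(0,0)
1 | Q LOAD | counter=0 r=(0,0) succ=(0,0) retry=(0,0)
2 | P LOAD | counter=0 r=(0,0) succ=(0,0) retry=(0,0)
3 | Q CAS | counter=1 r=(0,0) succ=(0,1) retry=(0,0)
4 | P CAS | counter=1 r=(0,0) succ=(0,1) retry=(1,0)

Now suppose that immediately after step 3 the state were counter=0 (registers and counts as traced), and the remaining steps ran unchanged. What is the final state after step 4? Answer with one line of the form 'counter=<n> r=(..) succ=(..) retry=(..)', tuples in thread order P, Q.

state after step 3 := counter=0 r=(0,0) succ=(0,1) retry=(0,0)
4 | P CAS | counter=1 r=(0,0) succ=(1,1) retry=(0,0)

counter=1 r=(0,0) succ=(1,1) retry=(0,0)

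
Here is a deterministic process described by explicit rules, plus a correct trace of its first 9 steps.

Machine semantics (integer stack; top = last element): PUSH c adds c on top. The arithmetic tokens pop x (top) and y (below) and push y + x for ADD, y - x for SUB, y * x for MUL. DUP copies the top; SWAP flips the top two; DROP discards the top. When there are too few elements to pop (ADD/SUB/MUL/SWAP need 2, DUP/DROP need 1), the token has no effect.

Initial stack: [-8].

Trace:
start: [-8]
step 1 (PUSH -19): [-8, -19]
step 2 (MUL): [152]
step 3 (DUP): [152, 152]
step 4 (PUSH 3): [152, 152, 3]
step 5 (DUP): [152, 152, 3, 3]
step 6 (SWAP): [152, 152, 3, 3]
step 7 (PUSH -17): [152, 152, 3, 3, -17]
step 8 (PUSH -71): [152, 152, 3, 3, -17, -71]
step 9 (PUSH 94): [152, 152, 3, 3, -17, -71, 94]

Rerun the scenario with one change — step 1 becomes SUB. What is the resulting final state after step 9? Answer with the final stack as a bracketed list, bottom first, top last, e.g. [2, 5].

[-8, -8, 3, 3, -17, -71, 94]

(re-executing from step 1 with the substitution; state before step 1: [-8])
step 1 (SUB): [-8]
step 2 (MUL): [-8]
step 3 (DUP): [-8, -8]
step 4 (PUSH 3): [-8, -8, 3]
step 5 (DUP): [-8, -8, 3, 3]
step 6 (SWAP): [-8, -8, 3, 3]
step 7 (PUSH -17): [-8, -8, 3, 3, -17]
step 8 (PUSH -71): [-8, -8, 3, 3, -17, -71]
step 9 (PUSH 94): [-8, -8, 3, 3, -17, -71, 94]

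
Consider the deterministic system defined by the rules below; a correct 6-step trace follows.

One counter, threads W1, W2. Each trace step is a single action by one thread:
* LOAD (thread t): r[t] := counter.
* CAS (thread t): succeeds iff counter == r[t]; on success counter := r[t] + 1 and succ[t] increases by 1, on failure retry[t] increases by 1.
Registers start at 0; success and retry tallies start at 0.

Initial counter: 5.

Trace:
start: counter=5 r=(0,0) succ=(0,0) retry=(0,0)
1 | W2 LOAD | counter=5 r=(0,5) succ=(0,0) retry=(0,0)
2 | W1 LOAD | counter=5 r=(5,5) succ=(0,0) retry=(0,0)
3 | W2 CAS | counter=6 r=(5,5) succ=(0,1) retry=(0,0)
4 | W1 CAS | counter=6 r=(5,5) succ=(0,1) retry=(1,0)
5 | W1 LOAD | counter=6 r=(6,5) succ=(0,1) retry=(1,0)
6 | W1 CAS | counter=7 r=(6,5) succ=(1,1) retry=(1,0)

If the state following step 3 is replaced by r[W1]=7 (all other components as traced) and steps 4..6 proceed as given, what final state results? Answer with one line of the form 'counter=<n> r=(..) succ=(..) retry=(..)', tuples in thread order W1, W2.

state after step 3 := counter=6 r=(7,5) succ=(0,1) retry=(0,0)
4 | W1 CAS | counter=6 r=(7,5) succ=(0,1) retry=(1,0)
5 | W1 LOAD | counter=6 r=(6,5) succ=(0,1) retry=(1,0)
6 | W1 CAS | counter=7 r=(6,5) succ=(1,1) retry=(1,0)

counter=7 r=(6,5) succ=(1,1) retry=(1,0)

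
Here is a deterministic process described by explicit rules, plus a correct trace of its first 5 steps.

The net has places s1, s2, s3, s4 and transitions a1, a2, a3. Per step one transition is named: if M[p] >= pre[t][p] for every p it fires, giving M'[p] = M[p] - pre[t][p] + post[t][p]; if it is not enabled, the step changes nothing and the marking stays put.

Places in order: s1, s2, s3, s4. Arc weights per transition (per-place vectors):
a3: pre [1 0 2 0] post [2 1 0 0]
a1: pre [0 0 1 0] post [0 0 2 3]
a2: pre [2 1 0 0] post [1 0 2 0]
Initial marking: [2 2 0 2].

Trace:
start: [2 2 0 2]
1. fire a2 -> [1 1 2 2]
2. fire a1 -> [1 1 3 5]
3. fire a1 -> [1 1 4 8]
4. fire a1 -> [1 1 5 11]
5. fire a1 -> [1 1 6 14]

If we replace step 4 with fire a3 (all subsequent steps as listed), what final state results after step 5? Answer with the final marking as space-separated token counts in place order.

2 2 3 11

(re-executing from step 4 with the substitution; state before step 4: [1 1 4 8])
4. fire a3 -> [2 2 2 8]
5. fire a1 -> [2 2 3 11]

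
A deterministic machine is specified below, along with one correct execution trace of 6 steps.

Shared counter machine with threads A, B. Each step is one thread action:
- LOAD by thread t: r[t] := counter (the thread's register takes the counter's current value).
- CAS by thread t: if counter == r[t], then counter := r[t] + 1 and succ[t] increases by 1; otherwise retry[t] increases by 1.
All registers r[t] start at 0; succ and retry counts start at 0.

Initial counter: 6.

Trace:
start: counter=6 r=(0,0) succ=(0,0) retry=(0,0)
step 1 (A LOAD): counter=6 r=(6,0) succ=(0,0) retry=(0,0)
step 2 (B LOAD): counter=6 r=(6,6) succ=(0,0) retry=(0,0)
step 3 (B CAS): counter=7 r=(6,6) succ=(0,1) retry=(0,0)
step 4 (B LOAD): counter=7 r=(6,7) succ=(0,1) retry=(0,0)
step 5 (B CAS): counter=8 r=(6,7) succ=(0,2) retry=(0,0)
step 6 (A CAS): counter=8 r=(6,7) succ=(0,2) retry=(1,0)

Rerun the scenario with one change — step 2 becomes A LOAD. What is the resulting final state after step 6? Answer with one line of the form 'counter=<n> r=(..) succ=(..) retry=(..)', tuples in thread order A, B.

(re-executing from step 2 with the substitution; state before step 2: counter=6 r=(6,0) succ=(0,0) retry=(0,0))
step 2 (A LOAD): counter=6 r=(6,0) succ=(0,0) retry=(0,0)
step 3 (B CAS): counter=6 r=(6,0) succ=(0,0) retry=(0,1)
step 4 (B LOAD): counter=6 r=(6,6) succ=(0,0) retry=(0,1)
step 5 (B CAS): counter=7 r=(6,6) succ=(0,1) retry=(0,1)
step 6 (A CAS): counter=7 r=(6,6) succ=(0,1) retry=(1,1)

counter=7 r=(6,6) succ=(0,1) retry=(1,1)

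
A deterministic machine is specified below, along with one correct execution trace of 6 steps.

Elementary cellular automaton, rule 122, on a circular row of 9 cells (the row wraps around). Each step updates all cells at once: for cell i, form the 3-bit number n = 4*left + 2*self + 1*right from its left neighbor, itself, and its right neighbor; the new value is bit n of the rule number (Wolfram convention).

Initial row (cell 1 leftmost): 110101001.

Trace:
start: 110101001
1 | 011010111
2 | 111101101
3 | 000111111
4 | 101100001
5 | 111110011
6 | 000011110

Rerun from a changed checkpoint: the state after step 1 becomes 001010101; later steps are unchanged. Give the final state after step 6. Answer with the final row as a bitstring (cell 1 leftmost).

state after step 1 := 001010101
2 | 110101010
3 | 111010101
4 | 001101011
5 | 111110111
6 | 000011100

000011100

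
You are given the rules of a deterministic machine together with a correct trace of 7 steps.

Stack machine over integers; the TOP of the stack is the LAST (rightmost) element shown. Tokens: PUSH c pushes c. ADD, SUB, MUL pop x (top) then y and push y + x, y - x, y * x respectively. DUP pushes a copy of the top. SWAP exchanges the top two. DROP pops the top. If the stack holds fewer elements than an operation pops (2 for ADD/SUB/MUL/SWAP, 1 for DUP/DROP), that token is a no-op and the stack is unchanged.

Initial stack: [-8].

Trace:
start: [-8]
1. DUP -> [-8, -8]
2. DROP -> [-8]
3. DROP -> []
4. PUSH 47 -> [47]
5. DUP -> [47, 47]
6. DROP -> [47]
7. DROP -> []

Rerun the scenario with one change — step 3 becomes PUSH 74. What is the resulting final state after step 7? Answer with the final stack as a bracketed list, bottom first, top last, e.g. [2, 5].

[-8, 74]

(re-executing from step 3 with the substitution; state before step 3: [-8])
3. PUSH 74 -> [-8, 74]
4. PUSH 47 -> [-8, 74, 47]
5. DUP -> [-8, 74, 47, 47]
6. DROP -> [-8, 74, 47]
7. DROP -> [-8, 74]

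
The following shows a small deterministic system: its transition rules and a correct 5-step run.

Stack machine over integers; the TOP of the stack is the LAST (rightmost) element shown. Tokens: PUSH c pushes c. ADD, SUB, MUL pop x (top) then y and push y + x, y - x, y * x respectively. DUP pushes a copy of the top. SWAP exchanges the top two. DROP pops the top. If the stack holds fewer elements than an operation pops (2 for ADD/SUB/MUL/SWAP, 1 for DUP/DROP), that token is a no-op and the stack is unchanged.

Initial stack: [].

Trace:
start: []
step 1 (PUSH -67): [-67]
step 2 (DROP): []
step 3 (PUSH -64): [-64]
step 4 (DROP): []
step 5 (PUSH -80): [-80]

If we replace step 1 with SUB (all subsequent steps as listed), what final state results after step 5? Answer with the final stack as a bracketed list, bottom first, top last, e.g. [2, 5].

(re-executing from step 1 with the substitution; state before step 1: [])
step 1 (SUB): []
step 2 (DROP): []
step 3 (PUSH -64): [-64]
step 4 (DROP): []
step 5 (PUSH -80): [-80]

[-80]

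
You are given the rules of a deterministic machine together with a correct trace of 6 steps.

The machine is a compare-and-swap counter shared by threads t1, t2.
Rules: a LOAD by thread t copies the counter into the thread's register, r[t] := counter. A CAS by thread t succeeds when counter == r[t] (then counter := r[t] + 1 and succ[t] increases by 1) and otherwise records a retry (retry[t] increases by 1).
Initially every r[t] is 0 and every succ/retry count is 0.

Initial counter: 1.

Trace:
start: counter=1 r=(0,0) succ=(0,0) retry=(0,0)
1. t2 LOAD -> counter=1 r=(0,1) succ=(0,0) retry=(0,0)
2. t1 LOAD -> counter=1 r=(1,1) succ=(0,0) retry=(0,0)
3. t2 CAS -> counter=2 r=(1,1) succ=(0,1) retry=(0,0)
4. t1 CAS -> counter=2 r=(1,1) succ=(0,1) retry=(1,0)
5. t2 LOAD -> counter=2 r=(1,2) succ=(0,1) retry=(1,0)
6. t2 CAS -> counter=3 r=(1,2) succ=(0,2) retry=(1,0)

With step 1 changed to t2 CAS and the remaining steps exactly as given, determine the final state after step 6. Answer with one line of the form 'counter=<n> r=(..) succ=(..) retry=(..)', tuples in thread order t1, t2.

(re-executing from step 1 with the substitution; state before step 1: counter=1 r=(0,0) succ=(0,0) retry=(0,0))
1. t2 CAS -> counter=1 r=(0,0) succ=(0,0) retry=(0,1)
2. t1 LOAD -> counter=1 r=(1,0) succ=(0,0) retry=(0,1)
3. t2 CAS -> counter=1 r=(1,0) succ=(0,0) retry=(0,2)
4. t1 CAS -> counter=2 r=(1,0) succ=(1,0) retry=(0,2)
5. t2 LOAD -> counter=2 r=(1,2) succ=(1,0) retry=(0,2)
6. t2 CAS -> counter=3 r=(1,2) succ=(1,1) retry=(0,2)

counter=3 r=(1,2) succ=(1,1) retry=(0,2)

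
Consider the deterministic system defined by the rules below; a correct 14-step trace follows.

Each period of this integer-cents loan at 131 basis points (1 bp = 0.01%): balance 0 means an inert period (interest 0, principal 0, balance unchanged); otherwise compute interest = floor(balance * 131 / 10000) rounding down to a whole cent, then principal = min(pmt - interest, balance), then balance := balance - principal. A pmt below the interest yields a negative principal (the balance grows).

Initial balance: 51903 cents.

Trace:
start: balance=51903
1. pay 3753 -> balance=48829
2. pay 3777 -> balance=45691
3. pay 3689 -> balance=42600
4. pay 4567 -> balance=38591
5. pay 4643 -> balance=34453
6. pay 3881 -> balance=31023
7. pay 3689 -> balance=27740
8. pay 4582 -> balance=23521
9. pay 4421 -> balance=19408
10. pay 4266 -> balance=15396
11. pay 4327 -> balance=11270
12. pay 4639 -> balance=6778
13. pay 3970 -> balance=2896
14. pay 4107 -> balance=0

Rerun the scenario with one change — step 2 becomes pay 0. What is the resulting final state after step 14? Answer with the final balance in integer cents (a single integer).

(re-executing from step 2 with the substitution; state before step 2: balance=48829)
2. pay 0 -> balance=49468
3. pay 3689 -> balance=46427
4. pay 4567 -> balance=42468
5. pay 4643 -> balance=38381
6. pay 3881 -> balance=35002
7. pay 3689 -> balance=31771
8. pay 4582 -> balance=27605
9. pay 4421 -> balance=23545
10. pay 4266 -> balance=19587
11. pay 4327 -> balance=15516
12. pay 4639 -> balance=11080
13. pay 3970 -> balance=7255
14. pay 4107 -> balance=3243

3243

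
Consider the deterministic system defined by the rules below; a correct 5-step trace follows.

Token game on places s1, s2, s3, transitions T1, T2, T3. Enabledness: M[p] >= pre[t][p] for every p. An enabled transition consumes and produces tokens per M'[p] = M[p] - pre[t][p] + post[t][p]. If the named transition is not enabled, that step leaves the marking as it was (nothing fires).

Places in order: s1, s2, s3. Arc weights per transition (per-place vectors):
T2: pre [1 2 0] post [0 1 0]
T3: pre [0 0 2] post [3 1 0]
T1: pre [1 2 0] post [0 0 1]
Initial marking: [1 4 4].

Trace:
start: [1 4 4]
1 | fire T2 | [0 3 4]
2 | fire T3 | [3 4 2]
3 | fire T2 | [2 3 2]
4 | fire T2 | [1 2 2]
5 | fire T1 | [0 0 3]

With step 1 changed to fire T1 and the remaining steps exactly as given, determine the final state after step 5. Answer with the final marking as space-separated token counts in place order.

1 1 3

(re-executing from step 1 with the substitution; state before step 1: [1 4 4])
1 | fire T1 | [0 2 5]
2 | fire T3 | [3 3 3]
3 | fire T2 | [2 2 3]
4 | fire T2 | [1 1 3]
5 | fire T1 | [1 1 3]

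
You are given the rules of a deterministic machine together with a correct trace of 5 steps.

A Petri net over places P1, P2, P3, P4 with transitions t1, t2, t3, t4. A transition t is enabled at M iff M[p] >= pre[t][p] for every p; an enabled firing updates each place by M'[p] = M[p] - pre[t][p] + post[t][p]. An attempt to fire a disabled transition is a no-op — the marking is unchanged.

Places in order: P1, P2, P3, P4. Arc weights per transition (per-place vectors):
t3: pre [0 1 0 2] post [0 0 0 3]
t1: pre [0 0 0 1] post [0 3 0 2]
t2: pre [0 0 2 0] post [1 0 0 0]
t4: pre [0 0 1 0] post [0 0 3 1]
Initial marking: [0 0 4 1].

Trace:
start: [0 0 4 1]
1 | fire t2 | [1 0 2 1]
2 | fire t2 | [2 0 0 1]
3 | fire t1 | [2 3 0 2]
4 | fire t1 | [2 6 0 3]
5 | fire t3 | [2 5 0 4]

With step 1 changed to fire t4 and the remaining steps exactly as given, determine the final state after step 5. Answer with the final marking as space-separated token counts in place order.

(re-executing from step 1 with the substitution; state before step 1: [0 0 4 1])
1 | fire t4 | [0 0 6 2]
2 | fire t2 | [1 0 4 2]
3 | fire t1 | [1 3 4 3]
4 | fire t1 | [1 6 4 4]
5 | fire t3 | [1 5 4 5]

1 5 4 5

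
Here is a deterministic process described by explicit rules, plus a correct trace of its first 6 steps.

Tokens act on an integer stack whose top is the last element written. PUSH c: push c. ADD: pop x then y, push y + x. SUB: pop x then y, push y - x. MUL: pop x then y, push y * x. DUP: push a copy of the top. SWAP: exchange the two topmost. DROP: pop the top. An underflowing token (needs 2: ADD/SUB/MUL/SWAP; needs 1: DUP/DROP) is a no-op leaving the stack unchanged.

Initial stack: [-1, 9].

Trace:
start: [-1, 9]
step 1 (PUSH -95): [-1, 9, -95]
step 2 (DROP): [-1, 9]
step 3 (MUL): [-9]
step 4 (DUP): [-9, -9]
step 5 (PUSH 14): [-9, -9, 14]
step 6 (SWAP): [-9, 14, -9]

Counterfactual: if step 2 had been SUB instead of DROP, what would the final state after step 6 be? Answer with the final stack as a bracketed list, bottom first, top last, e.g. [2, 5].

(re-executing from step 2 with the substitution; state before step 2: [-1, 9, -95])
step 2 (SUB): [-1, 104]
step 3 (MUL): [-104]
step 4 (DUP): [-104, -104]
step 5 (PUSH 14): [-104, -104, 14]
step 6 (SWAP): [-104, 14, -104]

[-104, 14, -104]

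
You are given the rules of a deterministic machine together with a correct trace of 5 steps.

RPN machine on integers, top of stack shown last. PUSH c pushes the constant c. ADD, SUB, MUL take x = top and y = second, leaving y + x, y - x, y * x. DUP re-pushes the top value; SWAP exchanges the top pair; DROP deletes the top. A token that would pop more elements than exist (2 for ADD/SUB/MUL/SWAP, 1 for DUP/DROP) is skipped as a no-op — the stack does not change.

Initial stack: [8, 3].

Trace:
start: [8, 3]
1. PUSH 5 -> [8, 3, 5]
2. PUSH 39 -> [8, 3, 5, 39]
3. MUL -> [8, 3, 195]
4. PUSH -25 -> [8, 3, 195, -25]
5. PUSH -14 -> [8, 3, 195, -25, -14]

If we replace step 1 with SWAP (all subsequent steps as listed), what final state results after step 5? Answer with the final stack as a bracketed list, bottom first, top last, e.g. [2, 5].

(re-executing from step 1 with the substitution; state before step 1: [8, 3])
1. SWAP -> [3, 8]
2. PUSH 39 -> [3, 8, 39]
3. MUL -> [3, 312]
4. PUSH -25 -> [3, 312, -25]
5. PUSH -14 -> [3, 312, -25, -14]

[3, 312, -25, -14]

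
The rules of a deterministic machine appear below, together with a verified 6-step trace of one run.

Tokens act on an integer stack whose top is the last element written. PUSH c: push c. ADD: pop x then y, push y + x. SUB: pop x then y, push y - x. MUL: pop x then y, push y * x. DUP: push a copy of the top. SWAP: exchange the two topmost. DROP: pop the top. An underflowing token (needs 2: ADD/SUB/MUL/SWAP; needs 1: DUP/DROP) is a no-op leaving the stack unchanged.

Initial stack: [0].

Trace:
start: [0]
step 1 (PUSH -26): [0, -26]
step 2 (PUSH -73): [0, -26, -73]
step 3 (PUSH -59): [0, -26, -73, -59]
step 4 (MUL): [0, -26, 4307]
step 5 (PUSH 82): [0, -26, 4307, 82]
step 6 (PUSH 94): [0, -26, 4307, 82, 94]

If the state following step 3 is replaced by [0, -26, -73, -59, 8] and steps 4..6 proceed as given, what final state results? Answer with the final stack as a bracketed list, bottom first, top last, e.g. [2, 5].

state after step 3 := [0, -26, -73, -59, 8]
step 4 (MUL): [0, -26, -73, -472]
step 5 (PUSH 82): [0, -26, -73, -472, 82]
step 6 (PUSH 94): [0, -26, -73, -472, 82, 94]

[0, -26, -73, -472, 82, 94]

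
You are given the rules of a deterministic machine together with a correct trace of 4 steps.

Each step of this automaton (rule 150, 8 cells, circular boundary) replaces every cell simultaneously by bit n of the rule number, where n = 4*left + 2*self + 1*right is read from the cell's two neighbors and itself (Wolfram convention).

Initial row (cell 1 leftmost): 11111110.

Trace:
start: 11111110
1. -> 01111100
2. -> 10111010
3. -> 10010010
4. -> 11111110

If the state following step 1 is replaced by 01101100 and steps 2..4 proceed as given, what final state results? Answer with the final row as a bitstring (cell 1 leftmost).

00101000

state after step 1 := 01101100
2. -> 10000010
3. -> 11000110
4. -> 00101000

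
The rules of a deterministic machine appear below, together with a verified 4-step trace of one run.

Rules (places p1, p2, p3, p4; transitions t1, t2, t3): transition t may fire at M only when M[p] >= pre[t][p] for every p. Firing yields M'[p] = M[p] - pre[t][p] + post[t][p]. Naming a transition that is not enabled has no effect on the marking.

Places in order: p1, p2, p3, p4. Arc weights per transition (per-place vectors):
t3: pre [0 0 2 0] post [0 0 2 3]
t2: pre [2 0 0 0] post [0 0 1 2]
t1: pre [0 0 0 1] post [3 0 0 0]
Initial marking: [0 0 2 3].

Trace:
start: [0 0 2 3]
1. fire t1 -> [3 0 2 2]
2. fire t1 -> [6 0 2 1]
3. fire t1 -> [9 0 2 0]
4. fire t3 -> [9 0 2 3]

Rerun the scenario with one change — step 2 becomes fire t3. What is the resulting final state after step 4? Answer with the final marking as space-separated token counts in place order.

6 0 2 7

(re-executing from step 2 with the substitution; state before step 2: [3 0 2 2])
2. fire t3 -> [3 0 2 5]
3. fire t1 -> [6 0 2 4]
4. fire t3 -> [6 0 2 7]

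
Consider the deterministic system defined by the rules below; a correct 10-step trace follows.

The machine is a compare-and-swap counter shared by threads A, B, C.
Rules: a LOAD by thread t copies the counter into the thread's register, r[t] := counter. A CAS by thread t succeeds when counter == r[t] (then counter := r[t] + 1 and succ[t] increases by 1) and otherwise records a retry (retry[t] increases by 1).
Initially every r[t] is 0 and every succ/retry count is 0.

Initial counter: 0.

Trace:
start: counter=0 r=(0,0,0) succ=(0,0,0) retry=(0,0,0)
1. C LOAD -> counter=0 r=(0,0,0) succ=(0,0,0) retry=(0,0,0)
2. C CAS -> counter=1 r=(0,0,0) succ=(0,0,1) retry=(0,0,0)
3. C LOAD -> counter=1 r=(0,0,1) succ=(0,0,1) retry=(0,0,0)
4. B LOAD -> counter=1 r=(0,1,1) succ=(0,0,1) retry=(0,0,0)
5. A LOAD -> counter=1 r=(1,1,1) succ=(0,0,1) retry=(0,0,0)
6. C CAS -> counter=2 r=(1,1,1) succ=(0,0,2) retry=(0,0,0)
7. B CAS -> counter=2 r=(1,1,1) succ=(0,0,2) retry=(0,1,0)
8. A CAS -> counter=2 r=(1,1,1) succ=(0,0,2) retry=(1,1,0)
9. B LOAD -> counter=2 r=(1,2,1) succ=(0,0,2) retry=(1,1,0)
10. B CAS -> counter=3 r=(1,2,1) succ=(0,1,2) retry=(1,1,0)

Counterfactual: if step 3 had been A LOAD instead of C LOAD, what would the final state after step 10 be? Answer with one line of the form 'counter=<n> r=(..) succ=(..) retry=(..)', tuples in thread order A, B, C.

counter=3 r=(1,2,0) succ=(0,2,1) retry=(1,0,1)

(re-executing from step 3 with the substitution; state before step 3: counter=1 r=(0,0,0) succ=(0,0,1) retry=(0,0,0))
3. A LOAD -> counter=1 r=(1,0,0) succ=(0,0,1) retry=(0,0,0)
4. B LOAD -> counter=1 r=(1,1,0) succ=(0,0,1) retry=(0,0,0)
5. A LOAD -> counter=1 r=(1,1,0) succ=(0,0,1) retry=(0,0,0)
6. C CAS -> counter=1 r=(1,1,0) succ=(0,0,1) retry=(0,0,1)
7. B CAS -> counter=2 r=(1,1,0) succ=(0,1,1) retry=(0,0,1)
8. A CAS -> counter=2 r=(1,1,0) succ=(0,1,1) retry=(1,0,1)
9. B LOAD -> counter=2 r=(1,2,0) succ=(0,1,1) retry=(1,0,1)
10. B CAS -> counter=3 r=(1,2,0) succ=(0,2,1) retry=(1,0,1)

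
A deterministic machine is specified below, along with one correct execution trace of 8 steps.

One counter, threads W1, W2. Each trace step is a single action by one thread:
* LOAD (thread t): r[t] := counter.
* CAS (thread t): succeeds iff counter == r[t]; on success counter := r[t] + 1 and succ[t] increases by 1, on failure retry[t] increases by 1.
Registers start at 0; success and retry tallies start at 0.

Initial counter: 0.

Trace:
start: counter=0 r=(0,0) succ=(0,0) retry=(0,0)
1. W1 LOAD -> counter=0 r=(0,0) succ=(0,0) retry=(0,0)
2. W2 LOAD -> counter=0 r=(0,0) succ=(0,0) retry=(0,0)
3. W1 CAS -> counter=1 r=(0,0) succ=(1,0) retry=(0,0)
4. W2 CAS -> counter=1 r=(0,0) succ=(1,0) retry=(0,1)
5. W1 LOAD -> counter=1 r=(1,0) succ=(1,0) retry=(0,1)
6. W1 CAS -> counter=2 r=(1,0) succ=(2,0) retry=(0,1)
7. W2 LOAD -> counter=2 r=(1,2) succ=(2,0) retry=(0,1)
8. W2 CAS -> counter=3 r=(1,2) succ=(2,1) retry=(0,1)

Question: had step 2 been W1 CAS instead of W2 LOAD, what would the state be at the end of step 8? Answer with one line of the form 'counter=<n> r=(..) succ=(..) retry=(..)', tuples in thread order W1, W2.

counter=3 r=(1,2) succ=(2,1) retry=(1,1)

(re-executing from step 2 with the substitution; state before step 2: counter=0 r=(0,0) succ=(0,0) retry=(0,0))
2. W1 CAS -> counter=1 r=(0,0) succ=(1,0) retry=(0,0)
3. W1 CAS -> counter=1 r=(0,0) succ=(1,0) retry=(1,0)
4. W2 CAS -> counter=1 r=(0,0) succ=(1,0) retry=(1,1)
5. W1 LOAD -> counter=1 r=(1,0) succ=(1,0) retry=(1,1)
6. W1 CAS -> counter=2 r=(1,0) succ=(2,0) retry=(1,1)
7. W2 LOAD -> counter=2 r=(1,2) succ=(2,0) retry=(1,1)
8. W2 CAS -> counter=3 r=(1,2) succ=(2,1) retry=(1,1)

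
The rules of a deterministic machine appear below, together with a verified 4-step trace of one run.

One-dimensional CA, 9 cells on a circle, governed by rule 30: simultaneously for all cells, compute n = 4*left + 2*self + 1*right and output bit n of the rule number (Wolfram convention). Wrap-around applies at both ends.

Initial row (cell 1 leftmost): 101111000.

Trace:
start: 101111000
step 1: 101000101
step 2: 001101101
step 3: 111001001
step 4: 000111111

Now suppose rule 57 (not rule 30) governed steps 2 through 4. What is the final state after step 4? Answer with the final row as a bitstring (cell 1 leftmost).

(re-executing steps 2..4 under rule 57; state before step 2: 101000101)
step 2: 010110011
step 3: 101101010
step 4: 011010101

011010101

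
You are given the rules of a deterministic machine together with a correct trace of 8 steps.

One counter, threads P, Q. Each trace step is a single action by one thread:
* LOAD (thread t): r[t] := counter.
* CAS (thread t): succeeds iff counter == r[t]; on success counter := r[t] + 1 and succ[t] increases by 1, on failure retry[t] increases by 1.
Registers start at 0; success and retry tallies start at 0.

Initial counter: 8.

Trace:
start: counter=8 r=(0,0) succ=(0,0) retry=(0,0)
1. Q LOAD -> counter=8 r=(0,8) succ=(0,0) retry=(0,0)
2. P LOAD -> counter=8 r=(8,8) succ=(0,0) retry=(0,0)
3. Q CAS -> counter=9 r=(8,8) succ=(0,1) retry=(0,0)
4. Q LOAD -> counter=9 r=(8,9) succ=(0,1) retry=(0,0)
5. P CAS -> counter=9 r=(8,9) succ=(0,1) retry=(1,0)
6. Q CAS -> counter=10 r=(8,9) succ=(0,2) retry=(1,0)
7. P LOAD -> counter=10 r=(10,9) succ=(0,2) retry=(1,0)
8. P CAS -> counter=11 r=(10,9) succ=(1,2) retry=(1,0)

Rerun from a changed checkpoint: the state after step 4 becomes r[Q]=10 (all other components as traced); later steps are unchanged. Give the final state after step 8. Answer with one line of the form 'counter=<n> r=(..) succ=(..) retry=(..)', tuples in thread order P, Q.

counter=10 r=(9,10) succ=(1,1) retry=(1,1)

state after step 4 := counter=9 r=(8,10) succ=(0,1) retry=(0,0)
5. P CAS -> counter=9 r=(8,10) succ=(0,1) retry=(1,0)
6. Q CAS -> counter=9 r=(8,10) succ=(0,1) retry=(1,1)
7. P LOAD -> counter=9 r=(9,10) succ=(0,1) retry=(1,1)
8. P CAS -> counter=10 r=(9,10) succ=(1,1) retry=(1,1)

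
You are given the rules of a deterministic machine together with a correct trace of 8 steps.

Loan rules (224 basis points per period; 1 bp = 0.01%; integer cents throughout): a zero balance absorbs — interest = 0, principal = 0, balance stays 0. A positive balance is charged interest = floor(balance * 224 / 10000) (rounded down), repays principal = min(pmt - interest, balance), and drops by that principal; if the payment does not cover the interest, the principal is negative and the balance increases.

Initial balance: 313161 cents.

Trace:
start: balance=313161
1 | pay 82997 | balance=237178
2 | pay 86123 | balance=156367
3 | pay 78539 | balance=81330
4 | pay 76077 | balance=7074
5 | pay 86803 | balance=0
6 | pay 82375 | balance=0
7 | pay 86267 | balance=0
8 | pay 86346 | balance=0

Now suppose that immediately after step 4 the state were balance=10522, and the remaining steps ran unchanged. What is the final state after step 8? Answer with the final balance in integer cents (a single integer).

0

state after step 4 := balance=10522
5 | pay 86803 | balance=0
6 | pay 82375 | balance=0
7 | pay 86267 | balance=0
8 | pay 86346 | balance=0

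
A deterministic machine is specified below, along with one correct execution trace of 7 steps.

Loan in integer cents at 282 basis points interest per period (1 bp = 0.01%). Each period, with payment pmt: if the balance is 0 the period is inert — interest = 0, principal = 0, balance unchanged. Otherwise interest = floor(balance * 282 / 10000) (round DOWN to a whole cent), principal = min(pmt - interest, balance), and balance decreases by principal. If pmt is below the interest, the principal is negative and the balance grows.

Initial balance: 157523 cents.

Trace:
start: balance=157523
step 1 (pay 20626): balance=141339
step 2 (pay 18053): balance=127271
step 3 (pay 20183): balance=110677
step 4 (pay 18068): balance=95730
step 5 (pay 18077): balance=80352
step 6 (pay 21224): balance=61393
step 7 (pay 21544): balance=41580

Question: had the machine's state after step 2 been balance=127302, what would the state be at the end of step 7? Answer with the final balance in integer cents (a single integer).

41614

state after step 2 := balance=127302
step 3 (pay 20183): balance=110708
step 4 (pay 18068): balance=95761
step 5 (pay 18077): balance=80384
step 6 (pay 21224): balance=61426
step 7 (pay 21544): balance=41614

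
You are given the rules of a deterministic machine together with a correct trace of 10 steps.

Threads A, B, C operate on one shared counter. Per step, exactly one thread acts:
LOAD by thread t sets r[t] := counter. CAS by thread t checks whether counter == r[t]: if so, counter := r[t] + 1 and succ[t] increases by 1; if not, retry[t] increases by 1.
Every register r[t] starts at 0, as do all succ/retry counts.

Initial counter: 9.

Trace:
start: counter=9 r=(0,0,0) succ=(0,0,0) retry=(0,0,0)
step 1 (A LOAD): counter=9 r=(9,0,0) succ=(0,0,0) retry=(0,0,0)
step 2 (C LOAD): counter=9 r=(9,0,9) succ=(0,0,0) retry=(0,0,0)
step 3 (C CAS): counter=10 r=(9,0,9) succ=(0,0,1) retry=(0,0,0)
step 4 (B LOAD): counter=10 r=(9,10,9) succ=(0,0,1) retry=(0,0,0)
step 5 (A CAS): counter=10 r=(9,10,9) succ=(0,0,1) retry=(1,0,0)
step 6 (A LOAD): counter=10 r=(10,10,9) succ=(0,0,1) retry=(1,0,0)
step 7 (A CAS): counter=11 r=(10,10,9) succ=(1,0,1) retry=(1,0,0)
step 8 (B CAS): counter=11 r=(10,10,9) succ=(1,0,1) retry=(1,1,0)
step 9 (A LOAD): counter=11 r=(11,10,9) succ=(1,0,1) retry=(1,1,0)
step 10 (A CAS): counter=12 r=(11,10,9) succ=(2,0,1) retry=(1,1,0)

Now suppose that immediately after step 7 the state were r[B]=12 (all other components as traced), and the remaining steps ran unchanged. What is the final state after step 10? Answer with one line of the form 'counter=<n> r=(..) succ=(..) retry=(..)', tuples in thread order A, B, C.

state after step 7 := counter=11 r=(10,12,9) succ=(1,0,1) retry=(1,0,0)
step 8 (B CAS): counter=11 r=(10,12,9) succ=(1,0,1) retry=(1,1,0)
step 9 (A LOAD): counter=11 r=(11,12,9) succ=(1,0,1) retry=(1,1,0)
step 10 (A CAS): counter=12 r=(11,12,9) succ=(2,0,1) retry=(1,1,0)

counter=12 r=(11,12,9) succ=(2,0,1) retry=(1,1,0)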